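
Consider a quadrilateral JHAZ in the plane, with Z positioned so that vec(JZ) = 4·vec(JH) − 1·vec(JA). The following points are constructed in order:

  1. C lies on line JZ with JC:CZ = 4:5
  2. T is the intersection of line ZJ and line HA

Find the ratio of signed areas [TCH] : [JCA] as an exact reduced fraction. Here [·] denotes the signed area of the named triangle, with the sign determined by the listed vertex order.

[TCH]:[JCA] = 1/16

Work in coordinates with J = (0, 0), H = (1, 0), A = (0, 1), Z = (4, -1).
1. C lies on line JZ with JC:CZ = 4:5 ⇒ C = (16/9, -4/9)
2. T is the intersection of line ZJ and line HA ⇒ T = (4/3, -1/3)
2·[TCH] = 1/9, 2·[JCA] = 16/9
[TCH]:[JCA] = 1/9:16/9 = 1/16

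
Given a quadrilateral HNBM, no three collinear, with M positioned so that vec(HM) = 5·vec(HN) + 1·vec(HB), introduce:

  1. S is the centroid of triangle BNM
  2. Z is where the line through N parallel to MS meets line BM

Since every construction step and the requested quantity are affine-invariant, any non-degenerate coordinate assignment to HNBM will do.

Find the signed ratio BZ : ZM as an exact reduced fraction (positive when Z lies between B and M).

BZ:ZM = -2

Set H = (0, 0), N = (1, 0), B = (0, 1), M = (5, 1); any affine frame gives the same invariant.
1. S is the centroid of triangle BNM ⇒ S = (2, 2/3)
2. Z is where the line through N parallel to MS meets line BM ⇒ Z = (10, 1)
Z = B + t·(M−B) with t = 2, so BZ:ZM = t:(1−t) = 2:-1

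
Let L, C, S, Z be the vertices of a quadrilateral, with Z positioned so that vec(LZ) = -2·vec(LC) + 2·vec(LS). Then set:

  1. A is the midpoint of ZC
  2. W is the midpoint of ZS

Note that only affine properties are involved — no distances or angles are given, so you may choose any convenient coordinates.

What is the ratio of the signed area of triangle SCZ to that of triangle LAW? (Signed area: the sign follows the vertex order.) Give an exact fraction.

Work in coordinates with L = (0, 0), C = (1, 0), S = (0, 1), Z = (-2, 2).
1. A is the midpoint of ZC ⇒ A = (-1/2, 1)
2. W is the midpoint of ZS ⇒ W = (-1, 3/2)
2·[SCZ] = -1, 2·[LAW] = 1/4
[SCZ]:[LAW] = -1:1/4 = -4

[SCZ]:[LAW] = -4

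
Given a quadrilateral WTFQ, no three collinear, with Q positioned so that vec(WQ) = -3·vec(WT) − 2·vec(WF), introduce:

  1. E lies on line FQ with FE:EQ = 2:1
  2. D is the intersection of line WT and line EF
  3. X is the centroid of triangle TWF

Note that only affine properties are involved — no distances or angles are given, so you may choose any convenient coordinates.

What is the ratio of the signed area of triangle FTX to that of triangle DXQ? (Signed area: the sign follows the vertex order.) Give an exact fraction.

Choose coordinates W = (0, 0), T = (1, 0), F = (0, 1), Q = (-3, -2).
1. E lies on line FQ with FE:EQ = 2:1 ⇒ E = (-2, -1)
2. D is the intersection of line WT and line EF ⇒ D = (-1, 0)
3. X is the centroid of triangle TWF ⇒ X = (1/3, 1/3)
2·[FTX] = -1/3, 2·[DXQ] = -2
[FTX]:[DXQ] = -1/3:-2 = 1/6

[FTX]:[DXQ] = 1/6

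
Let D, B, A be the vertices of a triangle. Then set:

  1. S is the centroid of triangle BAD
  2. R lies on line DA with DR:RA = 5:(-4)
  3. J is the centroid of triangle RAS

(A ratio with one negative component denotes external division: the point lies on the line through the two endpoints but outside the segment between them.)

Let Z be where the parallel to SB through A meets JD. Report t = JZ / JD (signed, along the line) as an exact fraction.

Assign D = (0, 0), B = (1, 0), A = (0, 1) — the answer is frame-independent, so this choice is without loss of generality.
1. S is the centroid of triangle BAD ⇒ S = (1/3, 1/3)
2. R lies on line DA with DR:RA = 5:(-4) ⇒ R = (0, 5)
3. J is the centroid of triangle RAS ⇒ J = (1/9, 19/9)
through A parallel to SB: direction (2/3, -1/3); meets JD at Z = (2/39, 38/39)
Z = J + t·(D−J) with t = 7/13

t = 7/13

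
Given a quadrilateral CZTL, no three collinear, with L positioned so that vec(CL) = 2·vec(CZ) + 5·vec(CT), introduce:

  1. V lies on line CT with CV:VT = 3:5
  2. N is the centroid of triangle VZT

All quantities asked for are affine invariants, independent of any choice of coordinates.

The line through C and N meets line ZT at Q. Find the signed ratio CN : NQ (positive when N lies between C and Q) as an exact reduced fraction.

Work in coordinates with C = (0, 0), Z = (1, 0), T = (0, 1), L = (2, 5).
1. V lies on line CT with CV:VT = 3:5 ⇒ V = (0, 3/8)
2. N is the centroid of triangle VZT ⇒ N = (1/3, 11/24)
line CN meets ZT at Q = (8/19, 11/19)
N = C + t·(Q−C) with t = 19/24, so CN:NQ = 19/24:5/24

CN:NQ = 19/5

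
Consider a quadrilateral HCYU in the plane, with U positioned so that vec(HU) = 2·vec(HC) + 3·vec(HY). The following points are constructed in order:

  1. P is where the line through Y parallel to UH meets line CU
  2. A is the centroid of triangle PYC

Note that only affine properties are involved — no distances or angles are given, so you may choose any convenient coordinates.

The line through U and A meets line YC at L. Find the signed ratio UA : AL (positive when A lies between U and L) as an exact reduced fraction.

Work in coordinates with H = (0, 0), C = (1, 0), Y = (0, 1), U = (2, 3).
1. P is where the line through Y parallel to UH meets line CU ⇒ P = (8/3, 5)
2. A is the centroid of triangle PYC ⇒ A = (11/9, 2)
line UA meets YC at L = (1/4, 3/4)
A = U + t·(L−U) with t = 4/9, so UA:AL = 4/9:5/9

UA:AL = 4/5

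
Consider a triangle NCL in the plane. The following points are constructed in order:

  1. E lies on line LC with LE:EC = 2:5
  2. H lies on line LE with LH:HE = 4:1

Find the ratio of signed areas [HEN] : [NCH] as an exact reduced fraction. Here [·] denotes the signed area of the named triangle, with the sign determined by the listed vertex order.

Set N = (0, 0), C = (1, 0), L = (0, 1); any affine frame gives the same invariant.
1. E lies on line LC with LE:EC = 2:5 ⇒ E = (2/7, 5/7)
2. H lies on line LE with LH:HE = 4:1 ⇒ H = (8/35, 27/35)
2·[HEN] = -2/35, 2·[NCH] = 27/35
[HEN]:[NCH] = -2/35:27/35 = -2/27

[HEN]:[NCH] = -2/27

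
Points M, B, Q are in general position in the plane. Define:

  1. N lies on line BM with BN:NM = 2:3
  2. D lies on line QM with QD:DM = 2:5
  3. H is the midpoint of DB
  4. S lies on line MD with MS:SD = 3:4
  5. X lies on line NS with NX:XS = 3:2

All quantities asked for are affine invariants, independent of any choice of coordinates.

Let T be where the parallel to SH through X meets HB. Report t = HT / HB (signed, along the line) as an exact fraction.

t = 9/25

Work in coordinates with M = (0, 0), B = (1, 0), Q = (0, 1).
1. N lies on line BM with BN:NM = 2:3 ⇒ N = (3/5, 0)
2. D lies on line QM with QD:DM = 2:5 ⇒ D = (0, 5/7)
3. H is the midpoint of DB ⇒ H = (1/2, 5/14)
4. S lies on line MD with MS:SD = 3:4 ⇒ S = (0, 15/49)
5. X lies on line NS with NX:XS = 3:2 ⇒ X = (6/25, 9/49)
through X parallel to SH: direction (1/2, 5/98); meets HB at T = (17/25, 8/35)
T = H + t·(B−H) with t = 9/25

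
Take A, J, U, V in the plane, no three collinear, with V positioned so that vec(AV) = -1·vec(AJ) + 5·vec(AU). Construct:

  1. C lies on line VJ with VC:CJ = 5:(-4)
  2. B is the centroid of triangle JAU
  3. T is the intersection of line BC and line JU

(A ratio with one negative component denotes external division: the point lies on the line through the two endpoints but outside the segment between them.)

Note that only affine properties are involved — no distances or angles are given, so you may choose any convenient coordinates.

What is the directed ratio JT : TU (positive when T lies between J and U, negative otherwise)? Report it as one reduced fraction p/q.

Set A = (0, 0), J = (1, 0), U = (0, 1), V = (-1, 5); any affine frame gives the same invariant.
1. C lies on line VJ with VC:CJ = 5:(-4) ⇒ C = (9, -20)
2. B is the centroid of triangle JAU ⇒ B = (1/3, 1/3)
3. T is the intersection of line BC and line JU ⇒ T = (3/35, 32/35)
T = J + t·(U−J) with t = 32/35, so JT:TU = t:(1−t) = 32/35:3/35

JT:TU = 32/3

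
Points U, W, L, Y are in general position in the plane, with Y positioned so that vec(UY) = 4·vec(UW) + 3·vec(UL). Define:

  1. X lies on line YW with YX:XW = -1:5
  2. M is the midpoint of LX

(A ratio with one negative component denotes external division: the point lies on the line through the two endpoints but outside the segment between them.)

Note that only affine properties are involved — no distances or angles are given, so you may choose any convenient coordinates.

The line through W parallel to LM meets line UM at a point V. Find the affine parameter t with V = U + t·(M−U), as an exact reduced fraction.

Set U = (0, 0), W = (1, 0), L = (0, 1), Y = (4, 3); any affine frame gives the same invariant.
1. X lies on line YW with YX:XW = -1:5 ⇒ X = (19/4, 15/4)
2. M is the midpoint of LX ⇒ M = (19/8, 19/8)
through W parallel to LM: direction (19/8, 11/8); meets UM at V = (-11/8, -11/8)
V = U + t·(M−U) with t = -11/19

t = -11/19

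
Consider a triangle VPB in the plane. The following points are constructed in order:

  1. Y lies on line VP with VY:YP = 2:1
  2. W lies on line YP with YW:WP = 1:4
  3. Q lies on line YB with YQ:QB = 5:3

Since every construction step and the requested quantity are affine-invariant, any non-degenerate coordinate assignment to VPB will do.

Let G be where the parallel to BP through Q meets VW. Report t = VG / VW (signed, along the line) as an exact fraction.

t = 105/88

Choose coordinates V = (0, 0), P = (1, 0), B = (0, 1).
1. Y lies on line VP with VY:YP = 2:1 ⇒ Y = (2/3, 0)
2. W lies on line YP with YW:WP = 1:4 ⇒ W = (11/15, 0)
3. Q lies on line YB with YQ:QB = 5:3 ⇒ Q = (1/4, 5/8)
through Q parallel to BP: direction (1, -1); meets VW at G = (7/8, 0)
G = V + t·(W−V) with t = 105/88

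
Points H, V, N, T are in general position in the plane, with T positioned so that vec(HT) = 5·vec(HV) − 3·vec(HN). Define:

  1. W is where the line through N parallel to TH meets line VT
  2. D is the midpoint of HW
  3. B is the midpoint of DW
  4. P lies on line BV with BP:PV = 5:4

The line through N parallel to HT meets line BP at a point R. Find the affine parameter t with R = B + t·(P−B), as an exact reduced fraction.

t = -3

Set H = (0, 0), V = (1, 0), N = (0, 1), T = (5, -3); any affine frame gives the same invariant.
1. W is where the line through N parallel to TH meets line VT ⇒ W = (-5/3, 2)
2. D is the midpoint of HW ⇒ D = (-5/6, 1)
3. B is the midpoint of DW ⇒ B = (-5/4, 3/2)
4. P lies on line BV with BP:PV = 5:4 ⇒ P = (0, 2/3)
through N parallel to HT: direction (5, -3); meets BP at R = (-5, 4)
R = B + t·(P−B) with t = -3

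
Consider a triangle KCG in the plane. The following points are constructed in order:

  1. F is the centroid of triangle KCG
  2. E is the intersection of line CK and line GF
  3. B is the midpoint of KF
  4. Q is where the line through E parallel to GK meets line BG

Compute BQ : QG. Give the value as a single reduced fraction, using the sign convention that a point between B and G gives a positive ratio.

Set K = (0, 0), C = (1, 0), G = (0, 1); any affine frame gives the same invariant.
1. F is the centroid of triangle KCG ⇒ F = (1/3, 1/3)
2. E is the intersection of line CK and line GF ⇒ E = (1/2, 0)
3. B is the midpoint of KF ⇒ B = (1/6, 1/6)
4. Q is where the line through E parallel to GK meets line BG ⇒ Q = (1/2, -3/2)
Q = B + t·(G−B) with t = -2, so BQ:QG = t:(1−t) = -2:3

BQ:QG = -2/3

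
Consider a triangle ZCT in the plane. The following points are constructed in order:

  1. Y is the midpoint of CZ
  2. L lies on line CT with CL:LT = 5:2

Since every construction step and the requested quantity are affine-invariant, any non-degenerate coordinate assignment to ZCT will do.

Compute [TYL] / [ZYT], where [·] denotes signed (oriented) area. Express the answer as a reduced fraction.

Assign Z = (0, 0), C = (1, 0), T = (0, 1) — the answer is frame-independent, so this choice is without loss of generality.
1. Y is the midpoint of CZ ⇒ Y = (1/2, 0)
2. L lies on line CT with CL:LT = 5:2 ⇒ L = (2/7, 5/7)
2·[TYL] = 1/7, 2·[ZYT] = 1/2
[TYL]:[ZYT] = 1/7:1/2 = 2/7

[TYL]:[ZYT] = 2/7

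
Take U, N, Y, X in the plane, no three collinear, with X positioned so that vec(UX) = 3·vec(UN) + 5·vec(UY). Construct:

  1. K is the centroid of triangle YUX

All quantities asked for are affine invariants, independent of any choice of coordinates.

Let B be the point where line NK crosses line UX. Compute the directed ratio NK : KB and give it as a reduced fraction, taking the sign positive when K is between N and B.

NK:KB = -6

Set U = (0, 0), N = (1, 0), Y = (0, 1), X = (3, 5); any affine frame gives the same invariant.
1. K is the centroid of triangle YUX ⇒ K = (1, 2)
line NK meets UX at B = (1, 5/3)
K = N + t·(B−N) with t = 6/5, so NK:KB = 6/5:-1/5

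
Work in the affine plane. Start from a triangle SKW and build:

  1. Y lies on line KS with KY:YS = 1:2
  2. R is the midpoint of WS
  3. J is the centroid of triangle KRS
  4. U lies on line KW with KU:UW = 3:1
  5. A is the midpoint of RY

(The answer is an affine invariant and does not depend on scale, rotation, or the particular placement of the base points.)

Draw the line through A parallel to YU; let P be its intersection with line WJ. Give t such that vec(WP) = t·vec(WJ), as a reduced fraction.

t = 9/14

Work in coordinates with S = (0, 0), K = (1, 0), W = (0, 1).
1. Y lies on line KS with KY:YS = 1:2 ⇒ Y = (2/3, 0)
2. R is the midpoint of WS ⇒ R = (0, 1/2)
3. J is the centroid of triangle KRS ⇒ J = (1/3, 1/6)
4. U lies on line KW with KU:UW = 3:1 ⇒ U = (1/4, 3/4)
5. A is the midpoint of RY ⇒ A = (1/3, 1/4)
through A parallel to YU: direction (-5/12, 3/4); meets WJ at P = (3/14, 13/28)
P = W + t·(J−W) with t = 9/14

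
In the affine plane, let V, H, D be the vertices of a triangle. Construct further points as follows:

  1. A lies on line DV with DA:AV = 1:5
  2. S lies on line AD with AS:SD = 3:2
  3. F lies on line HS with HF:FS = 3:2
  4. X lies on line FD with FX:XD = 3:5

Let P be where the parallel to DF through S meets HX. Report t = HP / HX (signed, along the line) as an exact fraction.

Work in coordinates with V = (0, 0), H = (1, 0), D = (0, 1).
1. A lies on line DV with DA:AV = 1:5 ⇒ A = (0, 5/6)
2. S lies on line AD with AS:SD = 3:2 ⇒ S = (0, 14/15)
3. F lies on line HS with HF:FS = 3:2 ⇒ F = (2/5, 14/25)
4. X lies on line FD with FX:XD = 3:5 ⇒ X = (1/4, 29/40)
through S parallel to DF: direction (2/5, -11/25); meets HX at P = (-1/4, 29/24)
P = H + t·(X−H) with t = 5/3

t = 5/3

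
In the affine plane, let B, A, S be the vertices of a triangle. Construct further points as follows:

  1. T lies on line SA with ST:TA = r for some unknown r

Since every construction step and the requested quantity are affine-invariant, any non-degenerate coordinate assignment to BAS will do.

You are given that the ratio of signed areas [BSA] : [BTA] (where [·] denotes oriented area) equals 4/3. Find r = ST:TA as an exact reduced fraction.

Assign B = (0, 0), A = (1, 0), S = (0, 1) — the answer is frame-independent, so this choice is without loss of generality.
1. With ST:TA = r, write λ = r/(r+1) so T = S + λ·(A−S); T is affine-linear in λ
Every point depending on T is an affine combination of T and λ-independent points, so each such coordinate is linear in λ; the λ² term in each signed area is a multiple of (A−S)×(A−S) = 0, so 2·[BSA] and 2·[BTA] are each linear in λ. Evaluating at λ=0 and λ=1:
  2·[BSA] = -1,   2·[BTA] = λ − 1
So [BSA]:[BTA] = (-1) / (λ − 1). Setting this equal to 4/3:
  -1 = 4/3·(λ − 1)  ⇒  λ = 1/4
Then r = λ/(1−λ) = (1/4)/(3/4) = 1/3. Check: with r = 1/3, T = (1/4, 3/4) and [BSA]:[BTA] = 4/3 as required.

r = 1/3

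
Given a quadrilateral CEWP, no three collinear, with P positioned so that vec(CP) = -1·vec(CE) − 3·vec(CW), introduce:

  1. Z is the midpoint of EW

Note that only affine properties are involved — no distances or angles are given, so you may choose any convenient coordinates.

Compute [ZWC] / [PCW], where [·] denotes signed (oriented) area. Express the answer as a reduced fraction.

Choose coordinates C = (0, 0), E = (1, 0), W = (0, 1), P = (-1, -3).
1. Z is the midpoint of EW ⇒ Z = (1/2, 1/2)
2·[ZWC] = 1/2, 2·[PCW] = 1
[ZWC]:[PCW] = 1/2:1 = 1/2

[ZWC]:[PCW] = 1/2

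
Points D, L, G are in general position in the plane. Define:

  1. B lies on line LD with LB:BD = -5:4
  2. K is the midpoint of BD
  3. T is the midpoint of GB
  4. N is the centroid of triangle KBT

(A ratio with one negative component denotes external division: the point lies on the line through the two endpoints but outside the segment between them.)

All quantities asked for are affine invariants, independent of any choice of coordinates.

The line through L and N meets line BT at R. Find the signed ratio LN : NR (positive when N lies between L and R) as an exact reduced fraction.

Choose coordinates D = (0, 0), L = (1, 0), G = (0, 1).
1. B lies on line LD with LB:BD = -5:4 ⇒ B = (-4, 0)
2. K is the midpoint of BD ⇒ K = (-2, 0)
3. T is the midpoint of GB ⇒ T = (-2, 1/2)
4. N is the centroid of triangle KBT ⇒ N = (-8/3, 1/6)
line LN meets BT at R = (-42/13, 5/26)
N = L + t·(R−L) with t = 13/15, so LN:NR = 13/15:2/15

LN:NR = 13/2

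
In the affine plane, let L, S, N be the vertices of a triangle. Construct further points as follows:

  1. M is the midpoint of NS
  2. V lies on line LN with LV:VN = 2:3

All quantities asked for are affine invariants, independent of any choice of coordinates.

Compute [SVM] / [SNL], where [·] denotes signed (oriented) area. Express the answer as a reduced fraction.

Assign L = (0, 0), S = (1, 0), N = (0, 1) — the answer is frame-independent, so this choice is without loss of generality.
1. M is the midpoint of NS ⇒ M = (1/2, 1/2)
2. V lies on line LN with LV:VN = 2:3 ⇒ V = (0, 2/5)
2·[SVM] = -3/10, 2·[SNL] = 1
[SVM]:[SNL] = -3/10:1 = -3/10

[SVM]:[SNL] = -3/10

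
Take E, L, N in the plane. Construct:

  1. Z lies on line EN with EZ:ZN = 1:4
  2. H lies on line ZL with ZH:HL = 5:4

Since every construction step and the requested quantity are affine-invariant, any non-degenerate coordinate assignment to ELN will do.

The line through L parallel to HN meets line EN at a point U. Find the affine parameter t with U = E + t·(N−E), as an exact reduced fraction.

t = 41/25

Set E = (0, 0), L = (1, 0), N = (0, 1); any affine frame gives the same invariant.
1. Z lies on line EN with EZ:ZN = 1:4 ⇒ Z = (0, 1/5)
2. H lies on line ZL with ZH:HL = 5:4 ⇒ H = (5/9, 4/45)
through L parallel to HN: direction (-5/9, 41/45); meets EN at U = (0, 41/25)
U = E + t·(N−E) with t = 41/25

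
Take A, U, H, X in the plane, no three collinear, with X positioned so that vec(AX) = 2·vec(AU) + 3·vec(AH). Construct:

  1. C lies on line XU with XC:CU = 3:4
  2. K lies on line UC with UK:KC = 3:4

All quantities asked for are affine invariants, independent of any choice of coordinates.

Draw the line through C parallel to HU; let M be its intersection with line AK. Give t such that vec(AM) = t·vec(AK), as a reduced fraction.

t = 161/97

Assign A = (0, 0), U = (1, 0), H = (0, 1), X = (2, 3) — the answer is frame-independent, so this choice is without loss of generality.
1. C lies on line XU with XC:CU = 3:4 ⇒ C = (11/7, 12/7)
2. K lies on line UC with UK:KC = 3:4 ⇒ K = (61/49, 36/49)
through C parallel to HU: direction (1, -1); meets AK at M = (1403/679, 828/679)
M = A + t·(K−A) with t = 161/97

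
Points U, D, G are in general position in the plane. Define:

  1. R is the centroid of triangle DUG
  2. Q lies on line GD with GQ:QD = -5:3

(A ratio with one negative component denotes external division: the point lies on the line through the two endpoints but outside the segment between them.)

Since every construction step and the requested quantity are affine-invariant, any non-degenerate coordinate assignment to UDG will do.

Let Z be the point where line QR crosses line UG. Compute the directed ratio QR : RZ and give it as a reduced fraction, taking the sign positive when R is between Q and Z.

QR:RZ = 13/2

Choose coordinates U = (0, 0), D = (1, 0), G = (0, 1).
1. R is the centroid of triangle DUG ⇒ R = (1/3, 1/3)
2. Q lies on line GD with GQ:QD = -5:3 ⇒ Q = (5/2, -3/2)
line QR meets UG at Z = (0, 8/13)
R = Q + t·(Z−Q) with t = 13/15, so QR:RZ = 13/15:2/15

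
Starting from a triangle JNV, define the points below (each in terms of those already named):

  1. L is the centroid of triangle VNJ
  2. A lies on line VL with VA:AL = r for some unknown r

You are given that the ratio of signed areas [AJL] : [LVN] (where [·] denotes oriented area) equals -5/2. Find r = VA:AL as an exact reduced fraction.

r = -3/5

Work in coordinates with J = (0, 0), N = (1, 0), V = (0, 1).
1. L is the centroid of triangle VNJ ⇒ L = (1/3, 1/3)
2. With VA:AL = r, write λ = r/(r+1) so A = V + λ·(L−V); A is affine-linear in λ
Every point depending on A is an affine combination of A and λ-independent points, so each such coordinate is linear in λ; the λ² term in each signed area is a multiple of (L−V)×(L−V) = 0, so 2·[AJL] and 2·[LVN] are each linear in λ. Evaluating at λ=0 and λ=1:
  2·[AJL] = -1/3·λ + 1/3,   2·[LVN] = -1/3
So [AJL]:[LVN] = (-1/3·λ + 1/3) / (-1/3). Setting this equal to -5/2:
  -1/3·λ + 1/3 = -5/2·(-1/3)  ⇒  λ = -3/2
Then r = λ/(1−λ) = (-3/2)/(5/2) = -3/5. Check: with r = -3/5, A = (-1/2, 2) and [AJL]:[LVN] = -5/2 as required.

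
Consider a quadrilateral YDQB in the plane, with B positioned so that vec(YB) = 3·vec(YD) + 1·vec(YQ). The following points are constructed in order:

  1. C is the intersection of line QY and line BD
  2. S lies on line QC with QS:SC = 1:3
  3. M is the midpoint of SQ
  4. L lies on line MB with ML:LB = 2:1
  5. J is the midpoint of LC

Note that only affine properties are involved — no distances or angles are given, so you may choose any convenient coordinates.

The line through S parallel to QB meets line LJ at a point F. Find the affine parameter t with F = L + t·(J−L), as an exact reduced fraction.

Work in coordinates with Y = (0, 0), D = (1, 0), Q = (0, 1), B = (3, 1).
1. C is the intersection of line QY and line BD ⇒ C = (0, -1/2)
2. S lies on line QC with QS:SC = 1:3 ⇒ S = (0, 5/8)
3. M is the midpoint of SQ ⇒ M = (0, 13/16)
4. L lies on line MB with ML:LB = 2:1 ⇒ L = (2, 15/16)
5. J is the midpoint of LC ⇒ J = (1, 7/32)
through S parallel to QB: direction (3, 0); meets LJ at F = (36/23, 5/8)
F = L + t·(J−L) with t = 10/23

t = 10/23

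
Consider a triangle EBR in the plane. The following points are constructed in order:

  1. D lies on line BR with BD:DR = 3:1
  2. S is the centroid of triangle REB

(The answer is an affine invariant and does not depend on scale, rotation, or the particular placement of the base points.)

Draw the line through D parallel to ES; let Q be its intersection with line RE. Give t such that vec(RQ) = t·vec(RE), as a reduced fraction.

t = 1/2

Set E = (0, 0), B = (1, 0), R = (0, 1); any affine frame gives the same invariant.
1. D lies on line BR with BD:DR = 3:1 ⇒ D = (1/4, 3/4)
2. S is the centroid of triangle REB ⇒ S = (1/3, 1/3)
through D parallel to ES: direction (1/3, 1/3); meets RE at Q = (0, 1/2)
Q = R + t·(E−R) with t = 1/2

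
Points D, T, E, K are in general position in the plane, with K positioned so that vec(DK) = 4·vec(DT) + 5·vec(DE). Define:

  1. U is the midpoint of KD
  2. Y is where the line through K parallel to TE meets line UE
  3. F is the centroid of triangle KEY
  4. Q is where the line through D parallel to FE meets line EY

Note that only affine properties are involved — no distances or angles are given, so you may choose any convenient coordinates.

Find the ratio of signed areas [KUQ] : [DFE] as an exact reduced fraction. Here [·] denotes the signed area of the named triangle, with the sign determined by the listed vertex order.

Assign D = (0, 0), T = (1, 0), E = (0, 1), K = (4, 5) — the answer is frame-independent, so this choice is without loss of generality.
1. U is the midpoint of KD ⇒ U = (2, 5/2)
2. Y is where the line through K parallel to TE meets line UE ⇒ Y = (32/7, 31/7)
3. F is the centroid of triangle KEY ⇒ F = (20/7, 73/21)
4. Q is where the line through D parallel to FE meets line EY ⇒ Q = (60/7, 52/7)
2·[KUQ] = 46/7, 2·[DFE] = 20/7
[KUQ]:[DFE] = 46/7:20/7 = 23/10

[KUQ]:[DFE] = 23/10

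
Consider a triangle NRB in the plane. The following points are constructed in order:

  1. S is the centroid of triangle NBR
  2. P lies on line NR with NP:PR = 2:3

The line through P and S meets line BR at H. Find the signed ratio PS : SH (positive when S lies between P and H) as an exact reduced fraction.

PS:SH = 4/5

Set N = (0, 0), R = (1, 0), B = (0, 1); any affine frame gives the same invariant.
1. S is the centroid of triangle NBR ⇒ S = (1/3, 1/3)
2. P lies on line NR with NP:PR = 2:3 ⇒ P = (2/5, 0)
line PS meets BR at H = (1/4, 3/4)
S = P + t·(H−P) with t = 4/9, so PS:SH = 4/9:5/9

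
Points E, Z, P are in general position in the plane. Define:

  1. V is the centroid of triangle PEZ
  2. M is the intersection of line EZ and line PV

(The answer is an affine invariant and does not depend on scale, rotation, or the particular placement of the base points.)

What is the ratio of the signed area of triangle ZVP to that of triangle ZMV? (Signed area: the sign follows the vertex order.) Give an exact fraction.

Work in coordinates with E = (0, 0), Z = (1, 0), P = (0, 1).
1. V is the centroid of triangle PEZ ⇒ V = (1/3, 1/3)
2. M is the intersection of line EZ and line PV ⇒ M = (1/2, 0)
2·[ZVP] = -1/3, 2·[ZMV] = -1/6
[ZVP]:[ZMV] = -1/3:-1/6 = 2

[ZVP]:[ZMV] = 2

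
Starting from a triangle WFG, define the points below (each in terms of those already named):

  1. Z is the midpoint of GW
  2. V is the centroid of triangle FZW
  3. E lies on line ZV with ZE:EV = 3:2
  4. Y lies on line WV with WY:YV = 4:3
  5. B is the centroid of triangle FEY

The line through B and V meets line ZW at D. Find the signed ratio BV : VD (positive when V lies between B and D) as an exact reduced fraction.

Choose coordinates W = (0, 0), F = (1, 0), G = (0, 1).
1. Z is the midpoint of GW ⇒ Z = (0, 1/2)
2. V is the centroid of triangle FZW ⇒ V = (1/3, 1/6)
3. E lies on line ZV with ZE:EV = 3:2 ⇒ E = (1/5, 3/10)
4. Y lies on line WV with WY:YV = 4:3 ⇒ Y = (4/21, 2/21)
5. B is the centroid of triangle FEY ⇒ B = (146/315, 83/630)
line BV meets ZW at D = (0, 21/82)
V = B + t·(D−B) with t = 41/146, so BV:VD = 41/146:105/146

BV:VD = 41/105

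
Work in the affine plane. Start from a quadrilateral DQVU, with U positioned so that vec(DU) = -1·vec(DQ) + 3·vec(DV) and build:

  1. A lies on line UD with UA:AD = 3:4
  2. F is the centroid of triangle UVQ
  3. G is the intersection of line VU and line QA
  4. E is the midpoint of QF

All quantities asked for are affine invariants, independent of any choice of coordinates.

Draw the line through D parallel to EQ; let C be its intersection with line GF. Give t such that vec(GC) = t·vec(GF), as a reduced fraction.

t = -4

Choose coordinates D = (0, 0), Q = (1, 0), V = (0, 1), U = (-1, 3).
1. A lies on line UD with UA:AD = 3:4 ⇒ A = (-4/7, 12/7)
2. F is the centroid of triangle UVQ ⇒ F = (0, 4/3)
3. G is the intersection of line VU and line QA ⇒ G = (-1/10, 6/5)
4. E is the midpoint of QF ⇒ E = (1/2, 2/3)
through D parallel to EQ: direction (1/2, -2/3); meets GF at C = (-1/2, 2/3)
C = G + t·(F−G) with t = -4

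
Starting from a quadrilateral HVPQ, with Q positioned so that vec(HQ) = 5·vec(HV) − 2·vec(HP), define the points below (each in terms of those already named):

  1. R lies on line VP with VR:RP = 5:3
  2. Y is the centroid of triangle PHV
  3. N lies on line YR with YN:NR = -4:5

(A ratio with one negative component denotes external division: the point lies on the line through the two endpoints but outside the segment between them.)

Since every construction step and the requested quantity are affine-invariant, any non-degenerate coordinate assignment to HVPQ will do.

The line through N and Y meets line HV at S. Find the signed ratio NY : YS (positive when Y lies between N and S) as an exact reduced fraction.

Assign H = (0, 0), V = (1, 0), P = (0, 1), Q = (5, -2) — the answer is frame-independent, so this choice is without loss of generality.
1. R lies on line VP with VR:RP = 5:3 ⇒ R = (3/8, 5/8)
2. Y is the centroid of triangle PHV ⇒ Y = (1/3, 1/3)
3. N lies on line YR with YN:NR = -4:5 ⇒ N = (1/6, -5/6)
line NY meets HV at S = (2/7, 0)
Y = N + t·(S−N) with t = 7/5, so NY:YS = 7/5:-2/5

NY:YS = -7/2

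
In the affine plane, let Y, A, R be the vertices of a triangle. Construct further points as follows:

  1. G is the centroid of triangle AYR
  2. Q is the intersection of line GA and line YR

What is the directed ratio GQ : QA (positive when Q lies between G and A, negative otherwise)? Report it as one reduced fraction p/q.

GQ:QA = -1/3

Assign Y = (0, 0), A = (1, 0), R = (0, 1) — the answer is frame-independent, so this choice is without loss of generality.
1. G is the centroid of triangle AYR ⇒ G = (1/3, 1/3)
2. Q is the intersection of line GA and line YR ⇒ Q = (0, 1/2)
Q = G + t·(A−G) with t = -1/2, so GQ:QA = t:(1−t) = -1/2:3/2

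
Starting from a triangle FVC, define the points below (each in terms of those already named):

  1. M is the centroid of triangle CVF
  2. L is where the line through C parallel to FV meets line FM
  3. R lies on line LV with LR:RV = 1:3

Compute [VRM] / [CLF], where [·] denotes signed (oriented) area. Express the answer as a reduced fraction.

[VRM]:[CLF] = -1/2

Assign F = (0, 0), V = (1, 0), C = (0, 1) — the answer is frame-independent, so this choice is without loss of generality.
1. M is the centroid of triangle CVF ⇒ M = (1/3, 1/3)
2. L is where the line through C parallel to FV meets line FM ⇒ L = (1, 1)
3. R lies on line LV with LR:RV = 1:3 ⇒ R = (1, 3/4)
2·[VRM] = 1/2, 2·[CLF] = -1
[VRM]:[CLF] = 1/2:-1 = -1/2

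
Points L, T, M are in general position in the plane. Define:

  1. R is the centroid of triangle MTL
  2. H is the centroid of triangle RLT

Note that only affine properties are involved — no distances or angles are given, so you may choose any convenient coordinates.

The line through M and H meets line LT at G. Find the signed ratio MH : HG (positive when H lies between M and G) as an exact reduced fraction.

MH:HG = 8

Choose coordinates L = (0, 0), T = (1, 0), M = (0, 1).
1. R is the centroid of triangle MTL ⇒ R = (1/3, 1/3)
2. H is the centroid of triangle RLT ⇒ H = (4/9, 1/9)
line MH meets LT at G = (1/2, 0)
H = M + t·(G−M) with t = 8/9, so MH:HG = 8/9:1/9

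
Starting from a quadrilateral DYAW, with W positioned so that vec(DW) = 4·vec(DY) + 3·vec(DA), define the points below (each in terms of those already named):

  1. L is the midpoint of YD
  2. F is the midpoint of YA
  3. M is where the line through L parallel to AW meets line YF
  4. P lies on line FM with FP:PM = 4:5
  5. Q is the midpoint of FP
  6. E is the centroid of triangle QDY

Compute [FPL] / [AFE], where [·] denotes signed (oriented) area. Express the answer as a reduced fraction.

[FPL]:[AFE] = 4/9

Set D = (0, 0), Y = (1, 0), A = (0, 1), W = (4, 3); any affine frame gives the same invariant.
1. L is the midpoint of YD ⇒ L = (1/2, 0)
2. F is the midpoint of YA ⇒ F = (1/2, 1/2)
3. M is where the line through L parallel to AW meets line YF ⇒ M = (5/6, 1/6)
4. P lies on line FM with FP:PM = 4:5 ⇒ P = (35/54, 19/54)
5. Q is the midpoint of FP ⇒ Q = (31/54, 23/54)
6. E is the centroid of triangle QDY ⇒ E = (85/162, 23/162)
2·[FPL] = -2/27, 2·[AFE] = -1/6
[FPL]:[AFE] = -2/27:-1/6 = 4/9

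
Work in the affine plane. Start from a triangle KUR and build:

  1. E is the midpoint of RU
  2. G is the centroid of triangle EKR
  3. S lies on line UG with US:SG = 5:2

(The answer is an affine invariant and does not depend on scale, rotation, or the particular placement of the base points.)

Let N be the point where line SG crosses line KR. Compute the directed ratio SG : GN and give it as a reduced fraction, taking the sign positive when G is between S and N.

Set K = (0, 0), U = (1, 0), R = (0, 1); any affine frame gives the same invariant.
1. E is the midpoint of RU ⇒ E = (1/2, 1/2)
2. G is the centroid of triangle EKR ⇒ G = (1/6, 1/2)
3. S lies on line UG with US:SG = 5:2 ⇒ S = (17/42, 5/14)
line SG meets KR at N = (0, 3/5)
G = S + t·(N−S) with t = 10/17, so SG:GN = 10/17:7/17

SG:GN = 10/7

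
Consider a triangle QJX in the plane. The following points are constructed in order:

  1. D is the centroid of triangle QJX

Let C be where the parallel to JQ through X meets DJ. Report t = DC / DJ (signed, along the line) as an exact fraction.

t = -2

Choose coordinates Q = (0, 0), J = (1, 0), X = (0, 1).
1. D is the centroid of triangle QJX ⇒ D = (1/3, 1/3)
through X parallel to JQ: direction (-1, 0); meets DJ at C = (-1, 1)
C = D + t·(J−D) with t = -2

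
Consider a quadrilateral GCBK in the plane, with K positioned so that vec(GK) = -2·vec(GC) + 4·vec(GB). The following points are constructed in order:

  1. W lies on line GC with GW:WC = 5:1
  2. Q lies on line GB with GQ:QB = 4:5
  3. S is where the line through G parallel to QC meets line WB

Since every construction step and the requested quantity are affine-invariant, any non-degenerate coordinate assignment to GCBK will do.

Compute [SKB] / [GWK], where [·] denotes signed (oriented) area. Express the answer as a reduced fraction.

[SKB]:[GWK] = 81/340

Set G = (0, 0), C = (1, 0), B = (0, 1), K = (-2, 4); any affine frame gives the same invariant.
1. W lies on line GC with GW:WC = 5:1 ⇒ W = (5/6, 0)
2. Q lies on line GB with GQ:QB = 4:5 ⇒ Q = (0, 4/9)
3. S is where the line through G parallel to QC meets line WB ⇒ S = (45/34, -10/17)
2·[SKB] = 27/34, 2·[GWK] = 10/3
[SKB]:[GWK] = 27/34:10/3 = 81/340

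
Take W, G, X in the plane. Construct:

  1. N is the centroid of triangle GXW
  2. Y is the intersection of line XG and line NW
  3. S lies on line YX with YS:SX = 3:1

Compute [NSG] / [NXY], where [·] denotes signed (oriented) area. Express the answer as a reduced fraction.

Set W = (0, 0), G = (1, 0), X = (0, 1); any affine frame gives the same invariant.
1. N is the centroid of triangle GXW ⇒ N = (1/3, 1/3)
2. Y is the intersection of line XG and line NW ⇒ Y = (1/2, 1/2)
3. S lies on line YX with YS:SX = 3:1 ⇒ S = (1/8, 7/8)
2·[NSG] = -7/24, 2·[NXY] = -1/6
[NSG]:[NXY] = -7/24:-1/6 = 7/4

[NSG]:[NXY] = 7/4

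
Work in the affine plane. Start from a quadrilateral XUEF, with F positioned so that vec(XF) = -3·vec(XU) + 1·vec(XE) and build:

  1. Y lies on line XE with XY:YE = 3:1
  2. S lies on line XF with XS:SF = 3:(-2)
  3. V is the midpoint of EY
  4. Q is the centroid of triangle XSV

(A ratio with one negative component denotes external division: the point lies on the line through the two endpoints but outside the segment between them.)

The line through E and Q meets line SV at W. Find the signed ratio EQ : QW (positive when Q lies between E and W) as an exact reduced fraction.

EQ:QW = -10/7

Work in coordinates with X = (0, 0), U = (1, 0), E = (0, 1), F = (-3, 1).
1. Y lies on line XE with XY:YE = 3:1 ⇒ Y = (0, 3/4)
2. S lies on line XF with XS:SF = 3:(-2) ⇒ S = (-9, 3)
3. V is the midpoint of EY ⇒ V = (0, 7/8)
4. Q is the centroid of triangle XSV ⇒ Q = (-3, 31/24)
line EQ meets SV at W = (-9/10, 87/80)
Q = E + t·(W−E) with t = 10/3, so EQ:QW = 10/3:-7/3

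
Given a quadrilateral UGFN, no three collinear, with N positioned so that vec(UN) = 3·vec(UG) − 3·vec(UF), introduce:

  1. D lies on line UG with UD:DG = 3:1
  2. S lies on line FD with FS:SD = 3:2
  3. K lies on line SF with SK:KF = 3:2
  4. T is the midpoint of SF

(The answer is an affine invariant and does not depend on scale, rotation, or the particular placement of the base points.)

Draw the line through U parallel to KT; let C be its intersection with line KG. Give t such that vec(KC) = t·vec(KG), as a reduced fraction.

t = -3

Work in coordinates with U = (0, 0), G = (1, 0), F = (0, 1), N = (3, -3).
1. D lies on line UG with UD:DG = 3:1 ⇒ D = (3/4, 0)
2. S lies on line FD with FS:SD = 3:2 ⇒ S = (9/20, 2/5)
3. K lies on line SF with SK:KF = 3:2 ⇒ K = (9/50, 19/25)
4. T is the midpoint of SF ⇒ T = (9/40, 7/10)
through U parallel to KT: direction (9/200, -3/50); meets KG at C = (-57/25, 76/25)
C = K + t·(G−K) with t = -3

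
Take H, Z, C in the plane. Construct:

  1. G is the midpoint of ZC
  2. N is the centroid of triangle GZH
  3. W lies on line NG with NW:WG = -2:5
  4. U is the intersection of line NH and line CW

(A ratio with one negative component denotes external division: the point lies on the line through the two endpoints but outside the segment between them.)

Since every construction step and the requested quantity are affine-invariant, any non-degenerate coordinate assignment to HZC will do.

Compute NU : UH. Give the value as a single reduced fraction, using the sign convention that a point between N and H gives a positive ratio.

Set H = (0, 0), Z = (1, 0), C = (0, 1); any affine frame gives the same invariant.
1. G is the midpoint of ZC ⇒ G = (1/2, 1/2)
2. N is the centroid of triangle GZH ⇒ N = (1/2, 1/6)
3. W lies on line NG with NW:WG = -2:5 ⇒ W = (1/2, -1/18)
4. U is the intersection of line NH and line CW ⇒ U = (9/22, 3/22)
U = N + t·(H−N) with t = 2/11, so NU:UH = t:(1−t) = 2/11:9/11

NU:UH = 2/9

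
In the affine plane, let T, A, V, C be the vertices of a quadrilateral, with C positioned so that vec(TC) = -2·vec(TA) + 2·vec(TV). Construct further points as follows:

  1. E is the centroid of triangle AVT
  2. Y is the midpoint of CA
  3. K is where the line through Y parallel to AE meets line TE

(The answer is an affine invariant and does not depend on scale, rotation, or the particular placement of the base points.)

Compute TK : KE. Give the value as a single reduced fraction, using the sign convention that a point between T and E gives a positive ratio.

TK:KE = -3

Work in coordinates with T = (0, 0), A = (1, 0), V = (0, 1), C = (-2, 2).
1. E is the centroid of triangle AVT ⇒ E = (1/3, 1/3)
2. Y is the midpoint of CA ⇒ Y = (-1/2, 1)
3. K is where the line through Y parallel to AE meets line TE ⇒ K = (1/2, 1/2)
K = T + t·(E−T) with t = 3/2, so TK:KE = t:(1−t) = 3/2:-1/2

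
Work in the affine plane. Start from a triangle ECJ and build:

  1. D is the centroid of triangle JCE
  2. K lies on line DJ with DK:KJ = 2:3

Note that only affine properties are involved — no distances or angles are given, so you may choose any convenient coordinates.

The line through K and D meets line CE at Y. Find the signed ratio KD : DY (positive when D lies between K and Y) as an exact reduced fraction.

KD:DY = 4/5

Set E = (0, 0), C = (1, 0), J = (0, 1); any affine frame gives the same invariant.
1. D is the centroid of triangle JCE ⇒ D = (1/3, 1/3)
2. K lies on line DJ with DK:KJ = 2:3 ⇒ K = (1/5, 3/5)
line KD meets CE at Y = (1/2, 0)
D = K + t·(Y−K) with t = 4/9, so KD:DY = 4/9:5/9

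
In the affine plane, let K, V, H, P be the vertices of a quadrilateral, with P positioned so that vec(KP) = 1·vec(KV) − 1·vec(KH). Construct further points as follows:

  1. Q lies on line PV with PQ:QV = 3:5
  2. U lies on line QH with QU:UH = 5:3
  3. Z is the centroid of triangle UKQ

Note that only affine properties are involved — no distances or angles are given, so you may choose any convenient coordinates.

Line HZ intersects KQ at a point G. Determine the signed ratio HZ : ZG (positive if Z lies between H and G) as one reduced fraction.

HZ:ZG = 19/5

Set K = (0, 0), V = (1, 0), H = (0, 1), P = (1, -1); any affine frame gives the same invariant.
1. Q lies on line PV with PQ:QV = 3:5 ⇒ Q = (1, -5/8)
2. U lies on line QH with QU:UH = 5:3 ⇒ U = (3/8, 25/64)
3. Z is the centroid of triangle UKQ ⇒ Z = (11/24, -5/64)
line HZ meets KQ at G = (11/19, -55/152)
Z = H + t·(G−H) with t = 19/24, so HZ:ZG = 19/24:5/24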